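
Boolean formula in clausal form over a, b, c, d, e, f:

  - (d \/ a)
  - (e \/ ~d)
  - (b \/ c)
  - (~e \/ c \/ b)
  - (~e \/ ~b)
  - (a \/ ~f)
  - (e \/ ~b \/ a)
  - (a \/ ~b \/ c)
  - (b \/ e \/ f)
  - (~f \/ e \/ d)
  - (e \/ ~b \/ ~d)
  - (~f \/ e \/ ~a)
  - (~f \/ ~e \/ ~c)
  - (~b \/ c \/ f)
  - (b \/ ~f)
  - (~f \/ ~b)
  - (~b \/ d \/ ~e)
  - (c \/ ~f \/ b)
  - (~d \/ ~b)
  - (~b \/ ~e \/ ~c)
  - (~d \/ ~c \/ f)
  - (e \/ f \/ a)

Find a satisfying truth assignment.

a=True, b=False, c=True, d=False, e=True, f=False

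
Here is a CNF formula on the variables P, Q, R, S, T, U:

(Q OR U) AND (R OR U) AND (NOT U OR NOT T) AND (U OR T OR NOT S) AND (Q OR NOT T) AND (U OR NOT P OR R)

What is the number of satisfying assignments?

Case analysis on U and T:
  U=1, T=1: a clause becomes empty — 0.
  U=1, T=0: P, Q, R, S free → 2^4 = 16.
  U=0, T=1: remaining (P,Q,R,S) ∈ {(0,1,1,0); (0,1,1,1); (1,1,1,0); (1,1,1,1)} — 4.
  U=0, T=0: remaining (P,Q,R,S) ∈ {(0,1,1,0); (1,1,1,0)} — 2.
Total: 0 + 16 + 4 + 2 = 22.

22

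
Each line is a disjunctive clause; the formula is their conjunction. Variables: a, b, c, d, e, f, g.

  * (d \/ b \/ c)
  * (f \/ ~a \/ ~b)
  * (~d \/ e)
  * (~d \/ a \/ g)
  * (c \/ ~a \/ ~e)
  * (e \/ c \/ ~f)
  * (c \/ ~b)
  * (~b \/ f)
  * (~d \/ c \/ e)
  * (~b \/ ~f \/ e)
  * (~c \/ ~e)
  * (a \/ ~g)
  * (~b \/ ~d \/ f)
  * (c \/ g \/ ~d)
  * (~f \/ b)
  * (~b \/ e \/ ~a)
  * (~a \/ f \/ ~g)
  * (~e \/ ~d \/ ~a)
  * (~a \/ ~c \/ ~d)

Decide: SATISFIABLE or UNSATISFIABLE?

Branch on a: take a = True.
For the remaining variables, b = False, c = True, d = False, e = False, f = False, g = False works.
Every clause has at least one true literal under this assignment.
So a = T, b = F, c = T, d = F, e = F, f = F, g = F is a satisfying assignment.

SATISFIABLE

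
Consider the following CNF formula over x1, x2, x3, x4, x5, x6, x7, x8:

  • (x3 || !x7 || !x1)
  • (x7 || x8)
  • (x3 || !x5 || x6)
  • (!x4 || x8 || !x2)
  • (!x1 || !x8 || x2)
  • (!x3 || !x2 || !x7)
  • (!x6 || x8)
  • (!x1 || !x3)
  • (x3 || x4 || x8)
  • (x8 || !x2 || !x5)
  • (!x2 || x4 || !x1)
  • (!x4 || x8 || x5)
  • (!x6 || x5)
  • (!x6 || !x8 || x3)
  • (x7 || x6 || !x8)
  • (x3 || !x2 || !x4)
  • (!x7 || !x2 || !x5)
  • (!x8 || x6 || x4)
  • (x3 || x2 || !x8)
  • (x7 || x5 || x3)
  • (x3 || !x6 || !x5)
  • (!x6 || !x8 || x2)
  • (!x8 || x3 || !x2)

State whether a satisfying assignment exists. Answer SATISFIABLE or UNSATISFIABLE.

SATISFIABLE

Pure literal: x1 appears only negated; assign x1 = False.
Set x2 = False and propagate.
For the remaining variables, x3 = True, x4 = False, x5 = True, x6 = False, x7 = True, x8 = False works.
Every clause has at least one true literal under this assignment.
So x1=F, x2=F, x3=T, x4=F, x5=T, x6=F, x7=T, x8=F is a satisfying assignment.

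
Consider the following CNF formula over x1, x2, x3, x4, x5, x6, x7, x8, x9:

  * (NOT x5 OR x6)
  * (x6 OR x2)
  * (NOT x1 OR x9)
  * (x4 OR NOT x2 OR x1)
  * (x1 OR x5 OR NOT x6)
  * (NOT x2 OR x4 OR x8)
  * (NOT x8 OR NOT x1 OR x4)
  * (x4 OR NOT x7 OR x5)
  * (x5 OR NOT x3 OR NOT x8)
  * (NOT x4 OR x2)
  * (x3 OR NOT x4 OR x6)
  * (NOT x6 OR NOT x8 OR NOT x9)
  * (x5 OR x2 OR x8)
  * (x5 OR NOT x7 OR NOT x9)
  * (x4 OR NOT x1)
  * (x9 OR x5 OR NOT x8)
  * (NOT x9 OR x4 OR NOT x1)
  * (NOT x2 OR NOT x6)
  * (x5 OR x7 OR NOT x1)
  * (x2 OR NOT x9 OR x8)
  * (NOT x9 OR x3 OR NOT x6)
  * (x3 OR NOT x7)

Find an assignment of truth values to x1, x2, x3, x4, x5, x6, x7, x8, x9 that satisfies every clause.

x1 = F, x2 = F, x3 = T, x4 = F, x5 = T, x6 = T, x7 = T, x8 = F, x9 = F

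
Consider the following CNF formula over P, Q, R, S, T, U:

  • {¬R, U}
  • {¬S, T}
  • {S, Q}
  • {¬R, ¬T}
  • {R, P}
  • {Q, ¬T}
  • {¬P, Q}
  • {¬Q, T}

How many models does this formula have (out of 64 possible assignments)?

Satisfying assignments:
  P=T Q=T R=F S=F T=T U=F
  P=T Q=T R=F S=F T=T U=T
  P=T Q=T R=F S=T T=T U=F
  P=T Q=T R=F S=T T=T U=T
Count: 4.

4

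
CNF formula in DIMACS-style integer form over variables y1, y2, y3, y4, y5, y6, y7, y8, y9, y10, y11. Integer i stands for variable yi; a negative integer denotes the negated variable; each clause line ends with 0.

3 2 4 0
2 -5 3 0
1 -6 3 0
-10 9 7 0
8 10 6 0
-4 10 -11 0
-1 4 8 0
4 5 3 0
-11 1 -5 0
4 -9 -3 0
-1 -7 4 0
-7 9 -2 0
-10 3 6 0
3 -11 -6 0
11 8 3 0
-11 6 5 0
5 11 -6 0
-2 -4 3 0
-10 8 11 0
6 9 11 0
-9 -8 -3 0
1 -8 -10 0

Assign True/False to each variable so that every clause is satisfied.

Try y1 = True.
Set y2 = False and propagate.
Set y3 = True and propagate.
For the remaining variables, y4 = True, y5 = True, y6 = True, y7 = True, y8 = True, y9 = False, y10 = True, y11 = True works.

y1 = T, y2 = F, y3 = T, y4 = T, y5 = T, y6 = T, y7 = T, y8 = T, y9 = F, y10 = T, y11 = T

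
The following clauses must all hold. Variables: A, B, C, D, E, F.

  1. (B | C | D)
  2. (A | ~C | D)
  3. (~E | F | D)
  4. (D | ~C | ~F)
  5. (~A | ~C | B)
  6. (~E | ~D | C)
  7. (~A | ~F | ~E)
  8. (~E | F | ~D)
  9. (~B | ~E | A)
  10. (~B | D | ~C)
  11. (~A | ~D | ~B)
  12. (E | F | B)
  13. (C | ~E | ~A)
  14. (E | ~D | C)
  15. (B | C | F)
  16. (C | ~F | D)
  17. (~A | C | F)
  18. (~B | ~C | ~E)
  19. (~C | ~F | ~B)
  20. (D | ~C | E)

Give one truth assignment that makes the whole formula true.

A=False, B=False, C=True, D=True, E=False, F=True

Check each clause:
  1. (C | D | B) — C is true.
  2. (D | ~C | A) — D is true.
  3. (F | ~E | D) — ~E is true.
  4. (~C | D | ~F) — D is true.
  5. (~A | ~C | B) — ~A is true.
  6. (C | ~D | ~E) — C is true.
  7. (~F | ~A | ~E) — ~E is true.
  8. (~E | F | ~D) — ~E is true.
  9. (~B | ~E | A) — ~E is true.
  10. (~C | D | ~B) — D is true.
  11. (~B | ~A | ~D) — ~B is true.
  12. (E | B | F) — F is true.
  13. (~E | ~A | C) — C is true.
  14. (C | ~D | E) — C is true.
  15. (F | C | B) — C is true.
  16. (~F | D | C) — C is true.
  17. (F | ~A | C) — C is true.
  18. (~C | ~E | ~B) — ~E is true.
  19. (~C | ~B | ~F) — ~B is true.
  20. (D | ~C | E) — D is true.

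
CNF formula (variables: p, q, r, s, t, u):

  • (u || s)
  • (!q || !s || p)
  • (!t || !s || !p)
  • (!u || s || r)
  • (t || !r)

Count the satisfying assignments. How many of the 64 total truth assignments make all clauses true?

Case analysis on s and p:
  s=T, p=T: remaining (q,r,t,u) ∈ {(F,F,F,F); (F,F,F,T); (T,F,F,F); (T,F,F,T)} — 4.
  s=T, p=F: u free; 3 ways for (q,r,t) × 2^1 = 6.
  s=F, p=T: remaining (q,r,t,u) ∈ {(F,T,T,T); (T,T,T,T)} — 2.
  s=F, p=F: remaining (q,r,t,u) ∈ {(F,T,T,T); (T,T,T,T)} — 2.
Total: 4 + 6 + 2 + 2 = 14.

14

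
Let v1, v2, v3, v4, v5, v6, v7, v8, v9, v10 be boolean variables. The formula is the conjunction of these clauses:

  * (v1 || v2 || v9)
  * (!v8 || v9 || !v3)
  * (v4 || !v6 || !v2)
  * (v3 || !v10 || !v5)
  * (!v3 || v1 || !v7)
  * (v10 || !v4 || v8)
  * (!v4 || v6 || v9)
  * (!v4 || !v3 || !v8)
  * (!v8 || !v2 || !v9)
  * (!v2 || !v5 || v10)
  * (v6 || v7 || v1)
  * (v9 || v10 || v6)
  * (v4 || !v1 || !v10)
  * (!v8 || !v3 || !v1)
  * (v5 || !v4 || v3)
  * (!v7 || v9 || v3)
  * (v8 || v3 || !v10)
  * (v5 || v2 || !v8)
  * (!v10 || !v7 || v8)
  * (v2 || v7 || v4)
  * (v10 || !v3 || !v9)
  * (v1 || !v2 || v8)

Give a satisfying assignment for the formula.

v1=True  v2=True  v3=True  v4=True  v5=True  v6=True  v7=False  v8=False  v9=True  v10=True

Branch on v1: take v1 = True.
Try v2 = True.
The remaining clauses are satisfied by v3 = True, v4 = True, v5 = True, v6 = True, v7 = False, v8 = False, v9 = True, v10 = True.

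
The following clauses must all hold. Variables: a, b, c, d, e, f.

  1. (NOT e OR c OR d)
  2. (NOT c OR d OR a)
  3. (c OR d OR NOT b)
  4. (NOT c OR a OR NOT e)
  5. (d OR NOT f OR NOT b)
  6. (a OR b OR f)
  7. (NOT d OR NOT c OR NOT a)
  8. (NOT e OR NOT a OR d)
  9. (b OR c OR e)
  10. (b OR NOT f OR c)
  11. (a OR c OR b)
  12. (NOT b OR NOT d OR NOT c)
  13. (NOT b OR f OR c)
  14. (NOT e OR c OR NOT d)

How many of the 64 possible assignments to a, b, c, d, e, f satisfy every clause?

6

Satisfying assignments:
  a=F b=F c=T d=T e=F f=T
  a=F b=T c=F d=T e=F f=T
  a=T b=F c=T d=F e=F f=F
  a=T b=F c=T d=F e=F f=T
  a=T b=T c=F d=T e=F f=T
  a=T b=T c=T d=F e=F f=F
Count: 6.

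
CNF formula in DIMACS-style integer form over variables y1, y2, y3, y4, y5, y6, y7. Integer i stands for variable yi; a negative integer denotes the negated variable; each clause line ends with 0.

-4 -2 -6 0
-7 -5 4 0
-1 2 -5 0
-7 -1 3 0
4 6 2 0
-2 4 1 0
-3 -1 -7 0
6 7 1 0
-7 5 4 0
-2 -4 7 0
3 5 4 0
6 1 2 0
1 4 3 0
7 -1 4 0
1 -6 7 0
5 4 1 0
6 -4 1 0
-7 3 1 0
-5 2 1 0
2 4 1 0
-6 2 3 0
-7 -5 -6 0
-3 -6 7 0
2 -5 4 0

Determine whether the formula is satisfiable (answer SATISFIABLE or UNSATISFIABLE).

SATISFIABLE

Try y1 = True.
Try y2 = False.
  then y5 is forced to False.
Set y3 = True and propagate.
  then y7 is forced to False.
  then y4 is forced to True.
  then y6 is forced to False.
So y1=T, y2=F, y3=T, y4=T, y5=F, y6=F, y7=F is a satisfying assignment.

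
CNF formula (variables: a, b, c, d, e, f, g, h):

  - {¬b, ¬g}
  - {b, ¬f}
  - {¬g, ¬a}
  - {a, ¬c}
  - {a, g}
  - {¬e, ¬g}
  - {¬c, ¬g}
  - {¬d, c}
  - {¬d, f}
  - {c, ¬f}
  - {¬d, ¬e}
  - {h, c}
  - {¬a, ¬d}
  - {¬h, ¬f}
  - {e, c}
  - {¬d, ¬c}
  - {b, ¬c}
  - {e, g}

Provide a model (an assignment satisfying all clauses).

d occurs only negated in the remaining clauses — set d = False.
Set a = True and propagate.
  then g is forced to False.
  then e is forced to True.
Try b = True.
Branch on c: take c = True.
The remaining clauses are satisfied by f = False, h = True.
Check each clause:
  1. {¬b, ¬g} — ¬g is true.
  2. {¬f, b} — ¬f is true.
  3. {¬a, ¬g} — ¬g is true.
  4. {¬c, a} — a is true.
  5. {g, a} — a is true.
  6. {¬e, ¬g} — ¬g is true.
  7. {¬c, ¬g} — ¬g is true.
  8. {¬d, c} — c is true.
  9. {¬d, f} — ¬d is true.
  10. {c, ¬f} — ¬f is true.
  11. {¬d, ¬e} — ¬d is true.
  12. {h, c} — h is true.
  13. {¬a, ¬d} — ¬d is true.
  14. {¬f, ¬h} — ¬f is true.
  15. {c, e} — c is true.
  16. {¬d, ¬c} — ¬d is true.
  17. {¬c, b} — b is true.
  18. {e, g} — e is true.

a = True, b = True, c = True, d = False, e = True, f = False, g = False, h = True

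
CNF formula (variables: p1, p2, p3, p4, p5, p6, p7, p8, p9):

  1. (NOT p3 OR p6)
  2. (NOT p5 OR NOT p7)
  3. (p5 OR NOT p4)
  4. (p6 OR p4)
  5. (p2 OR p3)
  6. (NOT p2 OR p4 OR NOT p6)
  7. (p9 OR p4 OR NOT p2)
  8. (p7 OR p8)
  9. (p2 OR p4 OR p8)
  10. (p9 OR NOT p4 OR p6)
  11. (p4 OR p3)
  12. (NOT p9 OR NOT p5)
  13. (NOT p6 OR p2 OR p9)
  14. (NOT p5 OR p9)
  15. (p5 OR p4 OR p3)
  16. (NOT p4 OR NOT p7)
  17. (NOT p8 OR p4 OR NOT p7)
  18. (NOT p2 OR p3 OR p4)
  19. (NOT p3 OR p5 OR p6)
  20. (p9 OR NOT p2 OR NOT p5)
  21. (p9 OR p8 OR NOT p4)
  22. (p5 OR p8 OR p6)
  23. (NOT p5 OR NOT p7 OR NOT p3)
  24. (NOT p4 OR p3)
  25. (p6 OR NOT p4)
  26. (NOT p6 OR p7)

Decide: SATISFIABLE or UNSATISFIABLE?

p4 = True:
  propagation gives p5=True, p7=False, p8=True, p9=False; an empty clause results — contradiction.
p4 = False:
  propagation gives p6=True, p2=False, p3=True, p8=True; an empty clause results — contradiction.
Every branch closes, so no satisfying assignment exists.

UNSATISFIABLE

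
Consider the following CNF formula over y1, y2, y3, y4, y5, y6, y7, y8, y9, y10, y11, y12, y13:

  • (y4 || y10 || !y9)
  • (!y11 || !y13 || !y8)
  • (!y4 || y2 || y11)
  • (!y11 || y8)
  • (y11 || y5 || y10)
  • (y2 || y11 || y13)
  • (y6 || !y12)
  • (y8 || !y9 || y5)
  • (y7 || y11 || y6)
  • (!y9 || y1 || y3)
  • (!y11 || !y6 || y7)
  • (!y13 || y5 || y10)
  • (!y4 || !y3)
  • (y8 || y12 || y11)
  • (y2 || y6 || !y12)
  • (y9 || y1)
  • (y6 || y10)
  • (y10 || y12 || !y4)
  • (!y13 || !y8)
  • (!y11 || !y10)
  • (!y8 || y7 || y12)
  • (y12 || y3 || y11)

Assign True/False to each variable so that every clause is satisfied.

y1 = True  y2 = True  y3 = False  y4 = True  y5 = True  y6 = True  y7 = False  y8 = False  y9 = False  y10 = False  y11 = False  y12 = True  y13 = True

y1 occurs only positively in the remaining clauses — set y1 = True.
Pure literal: y2 appears only positively; assign y2 = True.
Branch on y3: take y3 = False.
Set y4 = True and propagate.
The remaining clauses are satisfied by y5 = True, y6 = True, y7 = False, y8 = False, y9 = False, y10 = False, y11 = False, y12 = True, y13 = True.
Check each clause:
  1. (y10 || y4 || !y9) — y4 is true.
  2. (!y11 || !y13 || !y8) — !y8 is true.
  3. (!y4 || y11 || y2) — y2 is true.
  4. (!y11 || y8) — !y11 is true.
  5. (y11 || y10 || y5) — y5 is true.
  6. (y13 || y11 || y2) — y2 is true.
  7. (y6 || !y12) — y6 is true.
  8. (y8 || !y9 || y5) — y5 is true.
  9. (y11 || y6 || y7) — y6 is true.
  10. (y1 || y3 || !y9) — y1 is true.
  11. (y7 || !y6 || !y11) — !y11 is true.
  12. (!y13 || y10 || y5) — y5 is true.
  13. (!y4 || !y3) — !y3 is true.
  14. (y8 || y11 || y12) — y12 is true.
  15. (y2 || y6 || !y12) — y2 is true.
  16. (y9 || y1) — y1 is true.
  17. (y10 || y6) — y6 is true.
  18. (y10 || y12 || !y4) — y12 is true.
  19. (!y13 || !y8) — !y8 is true.
  20. (!y11 || !y10) — !y11 is true.
  21. (y12 || y7 || !y8) — !y8 is true.
  22. (y12 || y3 || y11) — y12 is true.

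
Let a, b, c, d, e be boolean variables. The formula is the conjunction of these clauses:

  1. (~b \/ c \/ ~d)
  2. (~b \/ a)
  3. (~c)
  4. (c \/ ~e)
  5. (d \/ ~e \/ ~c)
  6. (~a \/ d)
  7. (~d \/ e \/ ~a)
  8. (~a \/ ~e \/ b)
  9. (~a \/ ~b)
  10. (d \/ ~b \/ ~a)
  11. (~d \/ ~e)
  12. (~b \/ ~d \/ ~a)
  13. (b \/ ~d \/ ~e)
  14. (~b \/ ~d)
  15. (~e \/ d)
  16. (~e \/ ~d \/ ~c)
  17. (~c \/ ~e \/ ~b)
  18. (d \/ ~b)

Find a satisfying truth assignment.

(~c) is a unit clause, so c = False.
Unit propagation: (~e) forces e = False.
Pure literal: b appears only negated; assign b = False.
Try a = False.
d is now unconstrained; take d = False.
Every clause has at least one true literal under this assignment.

a=0, b=0, c=0, d=0, e=0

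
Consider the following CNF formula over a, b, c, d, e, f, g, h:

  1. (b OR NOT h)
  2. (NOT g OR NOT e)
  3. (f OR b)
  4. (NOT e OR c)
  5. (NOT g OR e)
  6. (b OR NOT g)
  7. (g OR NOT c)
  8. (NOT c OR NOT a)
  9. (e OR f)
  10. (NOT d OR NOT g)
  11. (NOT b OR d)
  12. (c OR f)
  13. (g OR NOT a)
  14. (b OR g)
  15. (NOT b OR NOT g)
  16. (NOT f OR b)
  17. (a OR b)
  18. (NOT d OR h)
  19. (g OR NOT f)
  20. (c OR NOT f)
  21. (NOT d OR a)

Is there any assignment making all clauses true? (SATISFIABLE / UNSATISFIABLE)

UNSATISFIABLE

g = True:
  propagation gives e=False; an empty clause results — contradiction.
g = False:
  propagation gives c=False, e=False, f=True; an empty clause results — contradiction.
Every branch closes, so no satisfying assignment exists.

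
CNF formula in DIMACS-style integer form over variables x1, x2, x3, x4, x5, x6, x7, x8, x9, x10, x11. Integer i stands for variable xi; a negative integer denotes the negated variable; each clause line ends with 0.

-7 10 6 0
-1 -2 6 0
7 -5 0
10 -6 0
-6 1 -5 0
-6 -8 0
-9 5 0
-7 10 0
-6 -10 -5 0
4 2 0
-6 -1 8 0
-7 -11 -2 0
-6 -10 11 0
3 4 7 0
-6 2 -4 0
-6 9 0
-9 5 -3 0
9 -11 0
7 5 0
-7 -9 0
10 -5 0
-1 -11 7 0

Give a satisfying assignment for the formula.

Try x1 = True.
For the remaining variables, x2 = False, x3 = True, x4 = True, x5 = False, x6 = False, x7 = True, x8 = False, x9 = False, x10 = True, x11 = False works.
Check each clause:
  1. (¬x7 ∨ x10 ∨ x6) — x10 is true.
  2. (¬x2 ∨ x6 ∨ ¬x1) — ¬x2 is true.
  3. (¬x5 ∨ x7) — ¬x5 is true.
  4. (¬x6 ∨ x10) — ¬x6 is true.
  5. (¬x5 ∨ x1 ∨ ¬x6) — x1 is true.
  6. (¬x8 ∨ ¬x6) — ¬x8 is true.
  7. (¬x9 ∨ x5) — ¬x9 is true.
  8. (x10 ∨ ¬x7) — x10 is true.
  9. (¬x5 ∨ ¬x6 ∨ ¬x10) — ¬x6 is true.
  10. (x4 ∨ x2) — x4 is true.
  11. (¬x1 ∨ ¬x6 ∨ x8) — ¬x6 is true.
  12. (¬x2 ∨ ¬x11 ∨ ¬x7) — ¬x11 is true.
  13. (¬x10 ∨ x11 ∨ ¬x6) — ¬x6 is true.
  14. (x3 ∨ x7 ∨ x4) — x3 is true.
  15. (¬x4 ∨ x2 ∨ ¬x6) — ¬x6 is true.
  16. (¬x6 ∨ x9) — ¬x6 is true.
  17. (¬x3 ∨ x5 ∨ ¬x9) — ¬x9 is true.
  18. (x9 ∨ ¬x11) — ¬x11 is true.
  19. (x5 ∨ x7) — x7 is true.
  20. (¬x9 ∨ ¬x7) — ¬x9 is true.
  21. (x10 ∨ ¬x5) — x10 is true.
  22. (¬x11 ∨ ¬x1 ∨ x7) — ¬x11 is true.

x1 = T  x2 = F  x3 = T  x4 = T  x5 = F  x6 = F  x7 = T  x8 = F  x9 = F  x10 = T  x11 = F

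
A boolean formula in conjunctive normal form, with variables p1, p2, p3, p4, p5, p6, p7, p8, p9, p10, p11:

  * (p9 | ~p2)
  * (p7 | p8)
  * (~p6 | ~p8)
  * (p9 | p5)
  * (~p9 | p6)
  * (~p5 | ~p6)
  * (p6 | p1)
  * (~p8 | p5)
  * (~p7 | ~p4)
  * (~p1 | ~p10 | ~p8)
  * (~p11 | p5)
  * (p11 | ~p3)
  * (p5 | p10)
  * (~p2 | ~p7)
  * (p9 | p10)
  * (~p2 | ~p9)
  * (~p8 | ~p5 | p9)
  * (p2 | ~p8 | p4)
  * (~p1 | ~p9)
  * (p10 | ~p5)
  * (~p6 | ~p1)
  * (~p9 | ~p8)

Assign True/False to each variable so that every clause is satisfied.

p1 = 1, p2 = 0, p3 = 0, p4 = 0, p5 = 1, p6 = 0, p7 = 1, p8 = 0, p9 = 0, p10 = 1, p11 = 1

Check each clause:
  1. (~p2 | p9) — ~p2 is true.
  2. (p8 | p7) — p7 is true.
  3. (~p8 | ~p6) — ~p8 is true.
  4. (p9 | p5) — p5 is true.
  5. (p6 | ~p9) — ~p9 is true.
  6. (~p6 | ~p5) — ~p6 is true.
  7. (p6 | p1) — p1 is true.
  8. (~p8 | p5) — ~p8 is true.
  9. (~p4 | ~p7) — ~p4 is true.
  10. (~p10 | ~p1 | ~p8) — ~p8 is true.
  11. (p5 | ~p11) — p5 is true.
  12. (p11 | ~p3) — p11 is true.
  13. (p10 | p5) — p10 is true.
  14. (~p2 | ~p7) — ~p2 is true.
  15. (p10 | p9) — p10 is true.
  16. (~p2 | ~p9) — ~p2 is true.
  17. (p9 | ~p8 | ~p5) — ~p8 is true.
  18. (p2 | ~p8 | p4) — ~p8 is true.
  19. (~p1 | ~p9) — ~p9 is true.
  20. (p10 | ~p5) — p10 is true.
  21. (~p6 | ~p1) — ~p6 is true.
  22. (~p8 | ~p9) — ~p8 is true.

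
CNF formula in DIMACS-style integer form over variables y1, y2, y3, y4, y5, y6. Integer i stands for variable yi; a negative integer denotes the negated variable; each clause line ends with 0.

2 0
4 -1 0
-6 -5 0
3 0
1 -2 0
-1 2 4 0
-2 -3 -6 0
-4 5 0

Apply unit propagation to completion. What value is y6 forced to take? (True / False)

(y2) stands alone — y2 = True.
(y3) is a unit clause: y3 = True.
In (y1 || !y2), !y2 is now false; y1 must hold, so y1 = True.
In (!y1 || y4), !y1 is now false; y4 must hold, so y4 = True.
From (!y2 || !y6 || !y3) and y3 = True, y2 = True: y6 = False.

False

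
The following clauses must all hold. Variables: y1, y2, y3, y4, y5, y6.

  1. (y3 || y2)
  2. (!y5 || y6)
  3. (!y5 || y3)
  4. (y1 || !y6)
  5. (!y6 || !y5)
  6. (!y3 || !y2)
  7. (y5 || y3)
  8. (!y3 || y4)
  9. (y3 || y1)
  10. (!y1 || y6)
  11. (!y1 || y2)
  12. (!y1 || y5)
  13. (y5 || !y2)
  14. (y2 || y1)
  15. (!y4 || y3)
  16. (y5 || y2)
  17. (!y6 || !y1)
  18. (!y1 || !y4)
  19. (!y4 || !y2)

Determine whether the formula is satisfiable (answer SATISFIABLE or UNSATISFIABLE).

UNSATISFIABLE

y1 = True:
  propagation gives y6=True; an empty clause results — contradiction.
y1 = False:
  propagation gives y6=False, y5=False, y3=True, y2=False; an empty clause results — contradiction.
Every branch closes, so no satisfying assignment exists.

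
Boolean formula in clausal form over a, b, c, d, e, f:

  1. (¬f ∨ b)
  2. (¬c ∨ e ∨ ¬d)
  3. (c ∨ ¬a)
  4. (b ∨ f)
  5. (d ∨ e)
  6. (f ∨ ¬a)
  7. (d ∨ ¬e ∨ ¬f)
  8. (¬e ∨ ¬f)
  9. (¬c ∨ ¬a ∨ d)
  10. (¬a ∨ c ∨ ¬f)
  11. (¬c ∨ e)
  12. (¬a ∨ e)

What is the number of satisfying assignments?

Satisfying assignments:
  a=0 b=1 c=0 d=0 e=1 f=0
  a=0 b=1 c=0 d=1 e=0 f=0
  a=0 b=1 c=0 d=1 e=0 f=1
  a=0 b=1 c=0 d=1 e=1 f=0
  a=0 b=1 c=1 d=0 e=1 f=0
  a=0 b=1 c=1 d=1 e=1 f=0
Count: 6.

6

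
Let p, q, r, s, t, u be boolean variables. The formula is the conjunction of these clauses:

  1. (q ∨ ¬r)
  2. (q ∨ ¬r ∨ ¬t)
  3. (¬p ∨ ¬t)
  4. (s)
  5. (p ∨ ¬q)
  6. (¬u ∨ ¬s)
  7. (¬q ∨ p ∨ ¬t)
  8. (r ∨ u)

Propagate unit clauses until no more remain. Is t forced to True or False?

False

(s) stands alone — s = True.
(¬u ∨ ¬s): since s = True, the clause reduces to (¬u). u = False.
From (u ∨ r) and u = False: r = True.
(q ∨ ¬r) with r = True leaves only q, so q = True.
(¬q ∨ p): since q = True, the clause reduces to (p). p = True.
(¬p ∨ ¬t) with p = True leaves only ¬t, so t = False.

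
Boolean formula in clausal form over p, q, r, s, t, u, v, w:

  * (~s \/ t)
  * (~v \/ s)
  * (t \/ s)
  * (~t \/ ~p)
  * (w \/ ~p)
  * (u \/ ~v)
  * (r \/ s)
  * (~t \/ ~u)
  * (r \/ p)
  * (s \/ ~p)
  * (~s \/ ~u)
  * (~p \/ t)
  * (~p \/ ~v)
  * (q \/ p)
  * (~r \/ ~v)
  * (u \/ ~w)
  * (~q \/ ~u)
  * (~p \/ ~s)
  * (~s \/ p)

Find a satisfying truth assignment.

p = False, q = True, r = True, s = False, t = True, u = False, v = False, w = False

Check each clause:
  1. (t \/ ~s) — ~s is true.
  2. (s \/ ~v) — ~v is true.
  3. (t \/ s) — t is true.
  4. (~t \/ ~p) — ~p is true.
  5. (w \/ ~p) — ~p is true.
  6. (u \/ ~v) — ~v is true.
  7. (s \/ r) — r is true.
  8. (~u \/ ~t) — ~u is true.
  9. (p \/ r) — r is true.
  10. (s \/ ~p) — ~p is true.
  11. (~u \/ ~s) — ~u is true.
  12. (t \/ ~p) — t is true.
  13. (~p \/ ~v) — ~v is true.
  14. (q \/ p) — q is true.
  15. (~r \/ ~v) — ~v is true.
  16. (u \/ ~w) — ~w is true.
  17. (~u \/ ~q) — ~u is true.
  18. (~p \/ ~s) — ~s is true.
  19. (p \/ ~s) — ~s is true.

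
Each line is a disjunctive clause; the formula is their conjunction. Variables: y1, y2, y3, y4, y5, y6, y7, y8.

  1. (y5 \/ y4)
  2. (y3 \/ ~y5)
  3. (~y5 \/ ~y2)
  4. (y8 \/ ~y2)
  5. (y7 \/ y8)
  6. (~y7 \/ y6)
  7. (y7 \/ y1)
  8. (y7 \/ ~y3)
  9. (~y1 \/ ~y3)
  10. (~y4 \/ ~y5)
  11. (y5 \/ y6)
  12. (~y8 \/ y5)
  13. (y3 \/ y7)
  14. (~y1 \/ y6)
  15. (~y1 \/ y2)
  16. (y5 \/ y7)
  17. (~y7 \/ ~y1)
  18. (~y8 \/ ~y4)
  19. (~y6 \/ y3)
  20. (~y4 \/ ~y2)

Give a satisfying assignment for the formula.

y1=F, y2=F, y3=T, y4=T, y5=F, y6=T, y7=T, y8=F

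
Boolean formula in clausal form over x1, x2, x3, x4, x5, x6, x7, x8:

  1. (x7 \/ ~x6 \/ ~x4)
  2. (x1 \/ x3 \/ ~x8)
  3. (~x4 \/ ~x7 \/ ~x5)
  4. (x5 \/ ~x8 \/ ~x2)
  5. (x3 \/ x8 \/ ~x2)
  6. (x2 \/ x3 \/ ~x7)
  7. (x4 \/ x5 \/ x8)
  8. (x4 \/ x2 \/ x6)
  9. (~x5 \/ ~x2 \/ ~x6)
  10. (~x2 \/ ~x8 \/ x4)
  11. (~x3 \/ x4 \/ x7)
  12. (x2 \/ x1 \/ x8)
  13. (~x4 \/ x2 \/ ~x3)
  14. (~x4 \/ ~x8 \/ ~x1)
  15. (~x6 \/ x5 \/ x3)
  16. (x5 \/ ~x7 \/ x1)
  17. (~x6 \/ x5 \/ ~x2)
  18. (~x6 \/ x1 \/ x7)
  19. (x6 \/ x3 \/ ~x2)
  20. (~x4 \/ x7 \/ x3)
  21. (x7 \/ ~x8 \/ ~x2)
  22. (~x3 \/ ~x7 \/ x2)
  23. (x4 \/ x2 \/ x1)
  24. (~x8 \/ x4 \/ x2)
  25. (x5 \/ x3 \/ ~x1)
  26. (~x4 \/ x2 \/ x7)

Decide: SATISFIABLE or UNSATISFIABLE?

SATISFIABLE

Branch on x1: take x1 = True.
Try x2 = True.
The remaining clauses are satisfied by x3 = True, x4 = False, x5 = True, x6 = False, x7 = True, x8 = False.
So x1 = 1, x2 = 1, x3 = 1, x4 = 0, x5 = 1, x6 = 0, x7 = 1, x8 = 0 is a satisfying assignment.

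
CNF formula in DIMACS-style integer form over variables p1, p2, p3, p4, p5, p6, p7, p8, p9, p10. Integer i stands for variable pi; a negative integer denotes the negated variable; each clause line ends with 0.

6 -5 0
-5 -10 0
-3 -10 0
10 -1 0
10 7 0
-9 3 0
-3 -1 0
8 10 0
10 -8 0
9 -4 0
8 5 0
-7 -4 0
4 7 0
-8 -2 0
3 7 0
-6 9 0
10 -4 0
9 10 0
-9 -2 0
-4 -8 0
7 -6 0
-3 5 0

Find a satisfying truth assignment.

p1 = T  p2 = F  p3 = F  p4 = F  p5 = F  p6 = F  p7 = T  p8 = T  p9 = F  p10 = T

Pure literal: p2 appears only negated; assign p2 = False.
Set p1 = True and propagate.
  then p10 is forced to True.
  then p5 is forced to False.
  then p3 is forced to False.
  then p9 is forced to False.
  then p4 is forced to False.
  then p8 is forced to True.
  then p7 is forced to True.
  then p6 is forced to False.
Every clause has at least one true literal under this assignment.
Check each clause:
  1. (p6 \/ ~p5) — ~p5 is true.
  2. (~p5 \/ ~p10) — ~p5 is true.
  3. (~p3 \/ ~p10) — ~p3 is true.
  4. (p10 \/ ~p1) — p10 is true.
  5. (p7 \/ p10) — p10 is true.
  6. (p3 \/ ~p9) — ~p9 is true.
  7. (~p1 \/ ~p3) — ~p3 is true.
  8. (p10 \/ p8) — p8 is true.
  9. (~p8 \/ p10) — p10 is true.
  10. (~p4 \/ p9) — ~p4 is true.
  11. (p5 \/ p8) — p8 is true.
  12. (~p7 \/ ~p4) — ~p4 is true.
  13. (p4 \/ p7) — p7 is true.
  14. (~p2 \/ ~p8) — ~p2 is true.
  15. (p3 \/ p7) — p7 is true.
  16. (p9 \/ ~p6) — ~p6 is true.
  17. (p10 \/ ~p4) — p10 is true.
  18. (p10 \/ p9) — p10 is true.
  19. (~p2 \/ ~p9) — ~p2 is true.
  20. (~p4 \/ ~p8) — ~p4 is true.
  21. (p7 \/ ~p6) — ~p6 is true.
  22. (~p3 \/ p5) — ~p3 is true.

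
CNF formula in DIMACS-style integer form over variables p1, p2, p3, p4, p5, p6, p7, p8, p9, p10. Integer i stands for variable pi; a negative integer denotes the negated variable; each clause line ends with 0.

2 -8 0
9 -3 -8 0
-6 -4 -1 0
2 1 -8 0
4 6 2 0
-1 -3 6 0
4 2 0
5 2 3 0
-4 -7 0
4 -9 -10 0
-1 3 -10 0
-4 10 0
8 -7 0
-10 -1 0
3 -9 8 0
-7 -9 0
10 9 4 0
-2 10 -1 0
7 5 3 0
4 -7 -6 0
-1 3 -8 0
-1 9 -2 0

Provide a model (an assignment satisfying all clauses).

p1=0, p2=1, p3=1, p4=0, p5=1, p6=0, p7=0, p8=1, p9=1, p10=0

p5 occurs only positively in the remaining clauses — set p5 = True.
Set p1 = False and propagate.
Branch on p2: take p2 = True.
For the remaining variables, p3 = True, p4 = False, p6 = False, p7 = False, p8 = True, p9 = True, p10 = False works.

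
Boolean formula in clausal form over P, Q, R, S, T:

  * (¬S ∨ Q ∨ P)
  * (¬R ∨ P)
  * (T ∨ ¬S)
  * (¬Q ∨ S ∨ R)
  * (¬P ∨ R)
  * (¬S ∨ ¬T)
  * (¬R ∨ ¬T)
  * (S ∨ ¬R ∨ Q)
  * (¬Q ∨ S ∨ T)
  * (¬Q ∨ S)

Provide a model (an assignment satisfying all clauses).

P=F, Q=F, R=F, S=F, T=F

Branch on P: take P = False.
  then R is forced to False.
Try Q = False.
  then S is forced to False.
T is now unconstrained; take T = False.
Check each clause:
  1. (P ∨ Q ∨ ¬S) — ¬S is true.
  2. (P ∨ ¬R) — ¬R is true.
  3. (¬S ∨ T) — ¬S is true.
  4. (¬Q ∨ S ∨ R) — ¬Q is true.
  5. (R ∨ ¬P) — ¬P is true.
  6. (¬T ∨ ¬S) — ¬T is true.
  7. (¬T ∨ ¬R) — ¬T is true.
  8. (S ∨ Q ∨ ¬R) — ¬R is true.
  9. (S ∨ T ∨ ¬Q) — ¬Q is true.
  10. (¬Q ∨ S) — ¬Q is true.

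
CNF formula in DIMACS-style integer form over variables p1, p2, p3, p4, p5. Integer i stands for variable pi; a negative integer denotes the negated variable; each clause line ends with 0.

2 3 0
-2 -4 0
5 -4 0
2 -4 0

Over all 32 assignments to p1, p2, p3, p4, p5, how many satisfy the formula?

12

Case analysis on p2 and p4:
  p2=1, p4=1: a clause becomes empty — 0.
  p2=1, p4=0: p1, p3, p5 free → 2^3 = 8.
  p2=0, p4=1: a clause becomes empty — 0.
  p2=0, p4=0: remaining (p1,p3,p5) ∈ {(0,1,0); (0,1,1); (1,1,0); (1,1,1)} — 4.
Total: 0 + 8 + 0 + 4 = 12.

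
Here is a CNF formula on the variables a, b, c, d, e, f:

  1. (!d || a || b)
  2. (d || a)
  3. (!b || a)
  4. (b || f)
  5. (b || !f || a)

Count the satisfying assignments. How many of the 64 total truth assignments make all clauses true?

24

Case analysis on a and b:
  a=1, b=1: c, d, e, f free → 2^4 = 16.
  a=1, b=0: forces f=1; c, d, e free → 2^3 = 8.
  a=0, b=1: a clause becomes empty — 0.
  a=0, b=0: a clause becomes empty — 0.
Total: 16 + 8 + 0 + 0 = 24.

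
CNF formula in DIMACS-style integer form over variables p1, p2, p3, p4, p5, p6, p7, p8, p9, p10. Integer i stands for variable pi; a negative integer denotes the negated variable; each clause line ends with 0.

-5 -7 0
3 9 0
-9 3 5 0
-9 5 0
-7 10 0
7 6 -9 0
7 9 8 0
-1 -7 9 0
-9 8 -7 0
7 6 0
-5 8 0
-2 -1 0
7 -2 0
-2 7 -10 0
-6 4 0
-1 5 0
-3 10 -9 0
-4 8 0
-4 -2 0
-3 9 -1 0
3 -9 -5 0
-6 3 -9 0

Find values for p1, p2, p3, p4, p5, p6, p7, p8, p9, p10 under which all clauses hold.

p1=F  p2=T  p3=T  p4=F  p5=F  p6=F  p7=T  p8=T  p9=F  p10=T

p1 occurs only negated in the remaining clauses — set p1 = False.
p8 occurs only positively in the remaining clauses — set p8 = True.
Branch on p2: take p2 = True.
  then p7 is forced to True.
  then p5 is forced to False.
  then p9 is forced to False.
  then p3 is forced to True.
  then p10 is forced to True.
  then p4 is forced to False.
  then p6 is forced to False.
Check each clause:
  1. (~p7 \/ ~p5) — ~p5 is true.
  2. (p9 \/ p3) — p3 is true.
  3. (~p9 \/ p5 \/ p3) — p3 is true.
  4. (p5 \/ ~p9) — ~p9 is true.
  5. (p10 \/ ~p7) — p10 is true.
  6. (~p9 \/ p6 \/ p7) — ~p9 is true.
  7. (p8 \/ p7 \/ p9) — p8 is true.
  8. (~p7 \/ ~p1 \/ p9) — ~p1 is true.
  9. (~p9 \/ ~p7 \/ p8) — p8 is true.
  10. (p6 \/ p7) — p7 is true.
  11. (~p5 \/ p8) — p8 is true.
  12. (~p2 \/ ~p1) — ~p1 is true.
  13. (p7 \/ ~p2) — p7 is true.
  14. (~p2 \/ ~p10 \/ p7) — p7 is true.
  15. (~p6 \/ p4) — ~p6 is true.
  16. (p5 \/ ~p1) — ~p1 is true.
  17. (p10 \/ ~p9 \/ ~p3) — p10 is true.
  18. (~p4 \/ p8) — p8 is true.
  19. (~p2 \/ ~p4) — ~p4 is true.
  20. (~p3 \/ p9 \/ ~p1) — ~p1 is true.
  21. (~p5 \/ ~p9 \/ p3) — ~p5 is true.
  22. (~p6 \/ ~p9 \/ p3) — ~p6 is true.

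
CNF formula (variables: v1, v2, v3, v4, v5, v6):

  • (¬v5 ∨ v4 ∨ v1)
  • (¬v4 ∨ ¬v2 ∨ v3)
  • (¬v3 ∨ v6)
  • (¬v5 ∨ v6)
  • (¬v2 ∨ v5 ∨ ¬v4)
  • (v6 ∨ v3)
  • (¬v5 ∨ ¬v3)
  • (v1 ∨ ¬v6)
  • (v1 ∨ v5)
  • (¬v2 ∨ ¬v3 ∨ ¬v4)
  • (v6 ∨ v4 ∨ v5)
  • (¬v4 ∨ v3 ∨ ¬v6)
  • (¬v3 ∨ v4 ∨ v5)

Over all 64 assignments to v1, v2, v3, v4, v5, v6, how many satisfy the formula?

Satisfying assignments:
  v1=1 v2=0 v3=0 v4=0 v5=0 v6=1
  v1=1 v2=0 v3=0 v4=0 v5=1 v6=1
  v1=1 v2=0 v3=1 v4=1 v5=0 v6=1
  v1=1 v2=1 v3=0 v4=0 v5=0 v6=1
  v1=1 v2=1 v3=0 v4=0 v5=1 v6=1
Count: 5.

5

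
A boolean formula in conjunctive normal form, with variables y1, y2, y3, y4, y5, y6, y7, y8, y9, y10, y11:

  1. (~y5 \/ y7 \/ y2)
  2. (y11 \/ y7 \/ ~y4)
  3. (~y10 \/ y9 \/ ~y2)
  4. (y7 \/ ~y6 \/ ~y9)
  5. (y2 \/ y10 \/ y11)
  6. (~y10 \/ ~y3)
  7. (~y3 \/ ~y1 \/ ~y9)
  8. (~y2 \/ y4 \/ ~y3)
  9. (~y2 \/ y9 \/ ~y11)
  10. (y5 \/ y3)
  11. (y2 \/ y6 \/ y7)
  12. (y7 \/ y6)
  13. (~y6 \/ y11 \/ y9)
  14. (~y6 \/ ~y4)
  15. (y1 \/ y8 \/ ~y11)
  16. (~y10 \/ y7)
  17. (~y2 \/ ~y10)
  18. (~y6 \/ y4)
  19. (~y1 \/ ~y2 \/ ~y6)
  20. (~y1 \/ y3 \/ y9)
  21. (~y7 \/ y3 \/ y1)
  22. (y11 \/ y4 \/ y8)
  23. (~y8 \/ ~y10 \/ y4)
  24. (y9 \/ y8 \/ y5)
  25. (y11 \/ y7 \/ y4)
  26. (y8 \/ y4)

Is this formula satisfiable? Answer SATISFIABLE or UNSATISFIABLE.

Set y1 = True and propagate.
Branch on y2: take y2 = True.
  then y10 is forced to False.
  then y6 is forced to False.
  then y7 is forced to True.
Try y3 = False.
  then y5 is forced to True.
  then y9 is forced to True.
The remaining clauses are satisfied by y4 = True, y8 = True, y11 = True.
Every clause has at least one true literal under this assignment.
So y1=T, y2=T, y3=F, y4=T, y5=T, y6=F, y7=T, y8=T, y9=T, y10=F, y11=T is a satisfying assignment.

SATISFIABLE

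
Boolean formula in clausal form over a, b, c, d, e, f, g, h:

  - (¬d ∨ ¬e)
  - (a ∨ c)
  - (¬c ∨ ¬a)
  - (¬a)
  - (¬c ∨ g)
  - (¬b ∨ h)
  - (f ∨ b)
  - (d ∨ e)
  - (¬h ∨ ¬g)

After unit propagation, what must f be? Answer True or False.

(¬a) stands alone — a = False.
In (a ∨ c), a is now false; c must hold, so c = True.
From (g ∨ ¬c) and c = True: g = True.
In (¬h ∨ ¬g), ¬g is now false; ¬h must hold, so h = False.
In (h ∨ ¬b), h is now false; ¬b must hold, so b = False.
(b ∨ f) with b = False leaves only f, so f = True.

True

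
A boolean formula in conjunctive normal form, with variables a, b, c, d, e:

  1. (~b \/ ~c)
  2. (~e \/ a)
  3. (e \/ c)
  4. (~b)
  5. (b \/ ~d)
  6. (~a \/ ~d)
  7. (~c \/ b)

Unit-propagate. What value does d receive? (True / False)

(~b) is a unit clause: b = False.
(~d \/ b): since b = False, the clause reduces to (~d). d = False.

False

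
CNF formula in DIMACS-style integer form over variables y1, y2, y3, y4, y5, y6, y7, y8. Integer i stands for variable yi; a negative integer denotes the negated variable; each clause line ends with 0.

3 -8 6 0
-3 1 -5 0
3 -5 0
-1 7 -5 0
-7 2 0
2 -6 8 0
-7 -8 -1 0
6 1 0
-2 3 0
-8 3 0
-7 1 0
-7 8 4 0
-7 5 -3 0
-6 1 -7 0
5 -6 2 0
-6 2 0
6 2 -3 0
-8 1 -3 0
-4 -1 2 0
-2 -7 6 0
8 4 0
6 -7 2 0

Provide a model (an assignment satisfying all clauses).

y1=True, y2=True, y3=True, y4=False, y5=False, y6=True, y7=False, y8=True

Check each clause:
  1. {y3, ¬y8, y6} — y3 is true.
  2. {¬y5, ¬y3, y1} — y1 is true.
  3. {y3, ¬y5} — y3 is true.
  4. {y7, ¬y1, ¬y5} — ¬y5 is true.
  5. {¬y7, y2} — ¬y7 is true.
  6. {¬y6, y2, y8} — y8 is true.
  7. {¬y7, ¬y1, ¬y8} — ¬y7 is true.
  8. {y6, y1} — y1 is true.
  9. {y3, ¬y2} — y3 is true.
  10. {¬y8, y3} — y3 is true.
  11. {¬y7, y1} — ¬y7 is true.
  12. {¬y7, y4, y8} — y8 is true.
  13. {y5, ¬y3, ¬y7} — ¬y7 is true.
  14. {¬y6, y1, ¬y7} — ¬y7 is true.
  15. {¬y6, y2, y5} — y2 is true.
  16. {y2, ¬y6} — y2 is true.
  17. {¬y3, y2, y6} — y2 is true.
  18. {y1, ¬y3, ¬y8} — y1 is true.
  19. {y2, ¬y1, ¬y4} — y2 is true.
  20. {y6, ¬y2, ¬y7} — ¬y7 is true.
  21. {y8, y4} — y8 is true.
  22. {¬y7, y6, y2} — ¬y7 is true.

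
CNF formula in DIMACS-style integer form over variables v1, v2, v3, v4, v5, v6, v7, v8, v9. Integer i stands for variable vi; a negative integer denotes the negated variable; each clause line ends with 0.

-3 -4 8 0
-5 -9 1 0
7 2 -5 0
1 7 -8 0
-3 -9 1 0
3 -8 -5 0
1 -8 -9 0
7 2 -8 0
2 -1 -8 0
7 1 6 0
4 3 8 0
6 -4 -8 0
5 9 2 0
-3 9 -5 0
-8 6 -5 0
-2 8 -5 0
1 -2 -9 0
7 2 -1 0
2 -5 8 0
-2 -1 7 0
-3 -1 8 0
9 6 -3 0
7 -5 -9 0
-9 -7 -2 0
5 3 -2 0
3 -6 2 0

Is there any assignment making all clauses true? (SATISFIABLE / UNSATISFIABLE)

Try v1 = True.
For the remaining variables, v2 = True, v3 = True, v4 = True, v5 = False, v6 = True, v7 = True, v8 = True, v9 = False works.
Every clause has at least one true literal under this assignment.
So v1=True, v2=True, v3=True, v4=True, v5=False, v6=True, v7=True, v8=True, v9=False is a satisfying assignment.

SATISFIABLE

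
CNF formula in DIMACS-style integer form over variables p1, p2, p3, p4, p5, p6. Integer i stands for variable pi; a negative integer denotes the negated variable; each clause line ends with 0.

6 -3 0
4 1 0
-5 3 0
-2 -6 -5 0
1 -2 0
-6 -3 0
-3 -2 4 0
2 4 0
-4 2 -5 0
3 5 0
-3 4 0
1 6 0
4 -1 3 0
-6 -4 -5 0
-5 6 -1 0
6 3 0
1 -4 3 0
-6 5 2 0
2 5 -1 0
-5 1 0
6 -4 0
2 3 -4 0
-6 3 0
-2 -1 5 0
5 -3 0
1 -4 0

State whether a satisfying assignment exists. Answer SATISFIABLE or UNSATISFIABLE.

p3 = True:
  propagation gives p6=True; an empty clause results — contradiction.
p3 = False:
  propagation gives p5=False; an empty clause results — contradiction.
Every branch closes, so no satisfying assignment exists.

UNSATISFIABLE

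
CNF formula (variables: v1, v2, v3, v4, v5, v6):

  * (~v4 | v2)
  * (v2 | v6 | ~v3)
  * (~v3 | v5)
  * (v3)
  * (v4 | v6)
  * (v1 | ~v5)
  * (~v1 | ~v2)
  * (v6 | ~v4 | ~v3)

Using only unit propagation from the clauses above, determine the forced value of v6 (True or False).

Unit clause (v3) sets v3 = True.
From (v5 | ~v3) and v3 = True: v5 = True.
From (v1 | ~v5) and v5 = True: v1 = True.
(~v1 | ~v2) with v1 = True leaves only ~v2, so v2 = False.
(~v4 | v2) with v2 = False leaves only ~v4, so v4 = False.
From (v2 | v6 | ~v3) and v2 = False, v3 = True: v6 = True.

True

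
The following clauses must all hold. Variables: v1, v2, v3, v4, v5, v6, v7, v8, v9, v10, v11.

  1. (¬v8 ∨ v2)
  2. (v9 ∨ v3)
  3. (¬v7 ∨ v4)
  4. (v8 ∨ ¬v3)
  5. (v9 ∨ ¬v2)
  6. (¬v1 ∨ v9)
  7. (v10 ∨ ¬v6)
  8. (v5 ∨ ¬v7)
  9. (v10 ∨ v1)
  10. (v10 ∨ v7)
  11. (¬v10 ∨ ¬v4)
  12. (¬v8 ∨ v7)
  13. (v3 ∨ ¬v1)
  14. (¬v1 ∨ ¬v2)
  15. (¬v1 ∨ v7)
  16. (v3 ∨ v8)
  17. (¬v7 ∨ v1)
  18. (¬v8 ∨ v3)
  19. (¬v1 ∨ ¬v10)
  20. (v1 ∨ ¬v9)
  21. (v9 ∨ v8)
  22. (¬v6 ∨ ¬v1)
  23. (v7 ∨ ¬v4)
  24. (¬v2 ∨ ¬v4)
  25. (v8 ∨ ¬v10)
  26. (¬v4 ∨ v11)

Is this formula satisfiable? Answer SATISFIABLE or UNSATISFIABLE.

UNSATISFIABLE

v1 = True:
  propagation gives v9=True, v3=True, v8=True, v2=True; an empty clause results — contradiction.
v1 = False:
  propagation gives v10=True, v4=False, v7=False, v8=False; an empty clause results — contradiction.
Every branch closes, so no satisfying assignment exists.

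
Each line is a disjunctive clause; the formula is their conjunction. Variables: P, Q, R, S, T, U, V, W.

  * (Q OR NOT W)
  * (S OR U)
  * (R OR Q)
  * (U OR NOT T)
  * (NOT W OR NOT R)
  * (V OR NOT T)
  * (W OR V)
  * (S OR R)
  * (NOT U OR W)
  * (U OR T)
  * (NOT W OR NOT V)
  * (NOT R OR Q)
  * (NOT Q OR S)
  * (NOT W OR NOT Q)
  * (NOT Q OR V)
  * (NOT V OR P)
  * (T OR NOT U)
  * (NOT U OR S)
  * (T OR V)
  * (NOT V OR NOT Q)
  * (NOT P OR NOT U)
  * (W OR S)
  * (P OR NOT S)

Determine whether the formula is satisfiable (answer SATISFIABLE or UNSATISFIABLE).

Q = True:
  propagation gives S=True, W=False, V=True; an empty clause results — contradiction.
Q = False:
  propagation gives W=False, R=True; an empty clause results — contradiction.
Every branch closes, so no satisfying assignment exists.

UNSATISFIABLE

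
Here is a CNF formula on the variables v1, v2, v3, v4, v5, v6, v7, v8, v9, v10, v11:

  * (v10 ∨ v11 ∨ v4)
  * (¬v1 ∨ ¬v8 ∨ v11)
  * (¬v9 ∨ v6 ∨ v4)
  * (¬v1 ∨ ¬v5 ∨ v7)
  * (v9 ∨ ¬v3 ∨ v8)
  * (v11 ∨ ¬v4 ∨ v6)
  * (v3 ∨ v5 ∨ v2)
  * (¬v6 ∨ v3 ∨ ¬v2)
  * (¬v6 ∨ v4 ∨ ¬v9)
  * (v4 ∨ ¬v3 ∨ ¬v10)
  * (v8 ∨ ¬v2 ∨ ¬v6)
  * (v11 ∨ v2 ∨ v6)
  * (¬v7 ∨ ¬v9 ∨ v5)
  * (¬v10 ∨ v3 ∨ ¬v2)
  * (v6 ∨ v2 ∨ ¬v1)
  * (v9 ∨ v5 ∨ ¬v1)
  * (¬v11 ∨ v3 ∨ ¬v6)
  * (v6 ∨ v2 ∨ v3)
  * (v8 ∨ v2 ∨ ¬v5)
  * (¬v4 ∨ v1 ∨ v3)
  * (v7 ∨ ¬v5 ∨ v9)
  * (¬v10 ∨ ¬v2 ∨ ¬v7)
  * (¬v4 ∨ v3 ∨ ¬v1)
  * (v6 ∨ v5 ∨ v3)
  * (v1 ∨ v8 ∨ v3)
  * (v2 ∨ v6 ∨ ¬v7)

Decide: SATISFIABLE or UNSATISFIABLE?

SATISFIABLE

Try v1 = True.
Set v2 = True and propagate.
Try v3 = True.
For the remaining variables, v4 = True, v5 = False, v6 = True, v7 = False, v8 = True, v9 = True, v10 = False, v11 = True works.
So v1=True  v2=True  v3=True  v4=True  v5=False  v6=True  v7=False  v8=True  v9=True  v10=False  v11=True is a satisfying assignment.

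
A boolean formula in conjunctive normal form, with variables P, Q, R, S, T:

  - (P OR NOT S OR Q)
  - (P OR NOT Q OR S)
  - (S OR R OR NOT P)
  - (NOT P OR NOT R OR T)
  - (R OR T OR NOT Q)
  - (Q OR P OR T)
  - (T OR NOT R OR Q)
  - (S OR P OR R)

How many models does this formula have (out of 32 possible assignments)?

Split on P, then Q.
  P=T, Q=T: remaining (R,S,T) ∈ {(F,T,T); (T,F,T); (T,T,T)} — 3.
  P=T, Q=F: remaining (R,S,T) ∈ {(F,T,F); (F,T,T); (T,F,T); (T,T,T)} — 4.
  P=F, Q=T: remaining (R,S,T) ∈ {(F,T,T); (T,T,F); (T,T,T)} — 3.
  P=F, Q=F: remaining (R,S,T) ∈ {(T,F,T)} — 1.
Total: 3 + 4 + 3 + 1 = 11.

11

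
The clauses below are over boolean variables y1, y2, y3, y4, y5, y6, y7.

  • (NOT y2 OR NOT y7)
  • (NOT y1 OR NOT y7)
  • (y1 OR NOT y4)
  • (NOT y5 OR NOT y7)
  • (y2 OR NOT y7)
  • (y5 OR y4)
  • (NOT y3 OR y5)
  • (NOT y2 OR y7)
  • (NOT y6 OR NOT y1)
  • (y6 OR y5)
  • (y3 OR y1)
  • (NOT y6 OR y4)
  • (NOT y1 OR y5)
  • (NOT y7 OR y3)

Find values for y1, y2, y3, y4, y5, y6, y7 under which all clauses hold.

y1 = T, y2 = F, y3 = F, y4 = F, y5 = T, y6 = F, y7 = F

Check each clause:
  1. (NOT y7 OR NOT y2) — NOT y7 is true.
  2. (NOT y7 OR NOT y1) — NOT y7 is true.
  3. (NOT y4 OR y1) — y1 is true.
  4. (NOT y5 OR NOT y7) — NOT y7 is true.
  5. (y2 OR NOT y7) — NOT y7 is true.
  6. (y4 OR y5) — y5 is true.
  7. (NOT y3 OR y5) — NOT y3 is true.
  8. (NOT y2 OR y7) — NOT y2 is true.
  9. (NOT y1 OR NOT y6) — NOT y6 is true.
  10. (y5 OR y6) — y5 is true.
  11. (y1 OR y3) — y1 is true.
  12. (NOT y6 OR y4) — NOT y6 is true.
  13. (NOT y1 OR y5) — y5 is true.
  14. (y3 OR NOT y7) — NOT y7 is true.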